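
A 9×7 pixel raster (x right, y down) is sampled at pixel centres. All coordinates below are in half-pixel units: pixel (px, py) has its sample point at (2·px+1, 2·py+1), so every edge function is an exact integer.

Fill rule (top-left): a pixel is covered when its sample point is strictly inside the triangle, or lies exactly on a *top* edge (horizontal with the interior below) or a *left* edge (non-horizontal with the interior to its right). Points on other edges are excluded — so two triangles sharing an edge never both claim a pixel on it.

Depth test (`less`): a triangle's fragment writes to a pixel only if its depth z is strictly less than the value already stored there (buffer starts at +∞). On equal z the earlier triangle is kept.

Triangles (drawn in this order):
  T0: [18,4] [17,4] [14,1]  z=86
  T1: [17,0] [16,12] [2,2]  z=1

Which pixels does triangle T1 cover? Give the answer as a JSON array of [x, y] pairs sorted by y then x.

T0:
  2·area = 3
  edge (18, 4)→(17, 4): d=(-1,0) right/bottom  bias=-1
  edge (17, 4)→(14, 1): d=(-3,-3) top-left  bias=+0
  edge (14, 1)→(18, 4): d=(4,3) right/bottom  bias=-1
  covered (0 px):
    · · · · · · · · ·
    · · · · · · · · ·
    · · · · · · · · ·
    · · · · · · · · ·
    · · · · · · · · ·
    · · · · · · · · ·
    · · · · · · · · ·
T1:
  2·area = 178
  edge (17, 0)→(16, 12): d=(-1,12) right/bottom  bias=-1
  edge (16, 12)→(2, 2): d=(-14,-10) top-left  bias=+0
  edge (2, 2)→(17, 0): d=(15,-2) top-left  bias=+0
    (5,0)@(11, 1): e=[71,104,3] → █
    (6,0)@(13, 1): e=[47,124,7] → █
    (7,0)@(15, 1): e=[23,144,11] → █
    (8,0)@(17, 1): e=[-1,164,15] → ·
    (2,1)@(5, 3): e=[141,16,21] → █
    (3,1)@(7, 3): e=[117,36,25] → █
    (4,1)@(9, 3): e=[93,56,29] → █
    (8,1)@(17, 3): e=[-3,136,45] → ·
    (2,2)@(5, 5): e=[139,-12,51] → ·
    (3,2)@(7, 5): e=[115,8,55] → █
    (8,2)@(17, 5): e=[-5,108,75] → ·
    (3,3)@(7, 7): e=[113,-20,85] → ·
    (4,3)@(9, 7): e=[89,0,89] → █  [on edge]
  covered (21 px):
    · · · · · █ █ █ ·
    · · █ █ █ █ █ █ ·
    · · · █ █ █ █ █ ·
    · · · · █ █ █ █ ·
    · · · · · · █ █ ·
    · · · · · · · █ ·
    · · · · · · · · ·

Result: [[5,0],[6,0],[7,0],[2,1],[3,1],[4,1],[5,1],[6,1],[7,1],[3,2],[4,2],[5,2],[6,2],[7,2],[4,3],[5,3],[6,3],[7,3],[6,4],[7,4],[7,5]]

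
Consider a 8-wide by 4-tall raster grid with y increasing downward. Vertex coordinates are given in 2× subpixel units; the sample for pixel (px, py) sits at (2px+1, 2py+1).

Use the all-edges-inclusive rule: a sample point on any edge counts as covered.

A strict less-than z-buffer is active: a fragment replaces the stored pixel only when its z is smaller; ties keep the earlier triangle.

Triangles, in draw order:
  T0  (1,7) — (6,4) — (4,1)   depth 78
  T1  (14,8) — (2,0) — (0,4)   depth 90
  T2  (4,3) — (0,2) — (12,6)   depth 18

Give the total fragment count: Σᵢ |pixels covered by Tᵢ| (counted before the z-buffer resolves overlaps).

T0:
  2·area = 21  (B↔C swapped to make it positive)
  edge (1, 7)→(4, 1): d=(3,-6) inclusive
  edge (4, 1)→(6, 4): d=(2,3) inclusive
  edge (6, 4)→(1, 7): d=(-5,3) inclusive
    (5,0)@(11, 1): e=[42,-21,0] → ·  [on edge]
    (1,1)@(3, 3): e=[0,7,14] → █  [on edge]
    (2,1)@(5, 3): e=[12,1,8] → █
    (3,1)@(7, 3): e=[24,-5,2] → ·
    (1,2)@(3, 5): e=[6,11,4] → █
    (2,2)@(5, 5): e=[18,5,-2] → ·
    (0,3)@(1, 7): e=[0,21,0] → █  [on edge]
    (1,3)@(3, 7): e=[12,15,-6] → ·
  covered (4 px):
    · · · · · · · ·
    · █ █ · · · · ·
    · █ · · · · · ·
    █ · · · · · · ·
T1:
  2·area = 64  (B↔C swapped to make it positive)
  edge (14, 8)→(0, 4): d=(-14,-4) inclusive
  edge (0, 4)→(2, 0): d=(2,-4) inclusive
  edge (2, 0)→(14, 8): d=(12,8) inclusive
    (1,0)@(3, 1): e=[54,6,4] → █
    (2,0)@(5, 1): e=[62,14,-12] → ·
    (0,1)@(1, 3): e=[18,2,44] → █
    (2,1)@(5, 3): e=[34,18,12] → █
    (3,1)@(7, 3): e=[42,26,-4] → ·
    (0,2)@(1, 5): e=[-10,6,68] → ·
    (1,2)@(3, 5): e=[-2,14,52] → ·
    (2,2)@(5, 5): e=[6,22,36] → █
    (3,2)@(7, 5): e=[14,30,20] → █
    (4,2)@(9, 5): e=[22,38,4] → █
    (5,2)@(11, 5): e=[30,46,-12] → ·
    (2,3)@(5, 7): e=[-22,26,60] → ·
  covered (8 px):
    · █ · · · · · ·
    █ █ █ · · · · ·
    · · █ █ █ · · ·
    · · · · · █ · ·
T2:
  2·area = 4  (B↔C swapped to make it positive)
  edge (4, 3)→(12, 6): d=(8,3) inclusive
  edge (12, 6)→(0, 2): d=(-12,-4) inclusive
  edge (0, 2)→(4, 3): d=(4,1) inclusive
    (1,1)@(3, 3): e=[3,0,1] → █  [on edge]
    (2,1)@(5, 3): e=[-3,8,-1] → ·
    (1,2)@(3, 5): e=[19,-24,9] → ·
    (4,2)@(9, 5): e=[1,0,3] → █  [on edge]
    (5,2)@(11, 5): e=[-5,8,1] → ·
    (4,3)@(9, 7): e=[17,-24,11] → ·
    (7,3)@(15, 7): e=[-1,0,5] → ·  [on edge]
  covered (2 px):
    · · · · · · · ·
    · █ · · · · · ·
    · · · · █ · · ·
    · · · · · · · ·

Result: 14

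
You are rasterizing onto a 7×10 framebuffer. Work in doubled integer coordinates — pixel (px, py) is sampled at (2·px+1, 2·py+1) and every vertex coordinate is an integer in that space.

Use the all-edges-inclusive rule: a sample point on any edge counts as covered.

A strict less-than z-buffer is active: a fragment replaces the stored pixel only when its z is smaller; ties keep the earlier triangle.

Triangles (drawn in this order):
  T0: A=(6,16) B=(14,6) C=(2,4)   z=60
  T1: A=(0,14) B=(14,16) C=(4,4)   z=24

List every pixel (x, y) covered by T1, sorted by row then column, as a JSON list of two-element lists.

T0:
  2·area = 136  (B↔C swapped to make it positive)
  edge (6, 16)→(2, 4): d=(-4,-12) inclusive
  edge (2, 4)→(14, 6): d=(12,2) inclusive
  edge (14, 6)→(6, 16): d=(-8,10) inclusive
    (0,0)@(1, 1): e=[0,-34,170] → ·  [on edge]
    (1,2)@(3, 5): e=[8,10,118] → #
    (2,2)@(5, 5): e=[32,6,98] → #
    (3,2)@(7, 5): e=[56,2,78] → #
    (4,2)@(9, 5): e=[80,-2,58] → ·
    (1,3)@(3, 7): e=[0,34,102] → #  [on edge]
    (4,3)@(9, 7): e=[72,22,42] → #
    (5,3)@(11, 7): e=[96,18,22] → #
    (6,3)@(13, 7): e=[120,14,2] → #
    (1,4)@(3, 9): e=[-8,58,86] → ·
    (2,4)@(5, 9): e=[16,54,66] → #
    (6,4)@(13, 9): e=[112,38,-14] → ·
    (2,6)@(5, 13): e=[0,102,34] → #  [on edge]
    (3,9)@(7, 19): e=[0,170,-34] → ·  [on edge]
  covered (18 px):
    · · · · · · ·
    · · · · · · ·
    · # # # · · ·
    · # # # # # #
    · · # # # # ·
    · · # # # · ·
    · · # # · · ·
    · · · · · · ·
    · · · · · · ·
    · · · · · · ·
T1:
  2·area = 148  (B↔C swapped to make it positive)
  edge (0, 14)→(4, 4): d=(4,-10) inclusive
  edge (4, 4)→(14, 16): d=(10,12) inclusive
  edge (14, 16)→(0, 14): d=(-14,-2) inclusive
    (1,3)@(3, 7): e=[2,42,104] → #
    (2,3)@(5, 7): e=[22,18,108] → #
    (3,3)@(7, 7): e=[42,-6,112] → ·
    (1,4)@(3, 9): e=[10,62,76] → #
    (3,4)@(7, 9): e=[50,14,84] → #
    (4,4)@(9, 9): e=[70,-10,88] → ·
    (1,5)@(3, 11): e=[18,82,48] → #
    (4,5)@(9, 11): e=[78,10,60] → #
    (5,5)@(11, 11): e=[98,-14,64] → ·
    (0,6)@(1, 13): e=[6,126,16] → #
    (5,6)@(11, 13): e=[106,6,36] → #
    (6,6)@(13, 13): e=[126,-18,40] → ·
    (3,7)@(7, 15): e=[74,74,0] → #  [on edge]
  covered (19 px):
    · · · · · · ·
    · · · · · · ·
    · · · · · · ·
    · # # · · · ·
    · # # # · · ·
    · # # # # · ·
    # # # # # # ·
    · · · # # # #
    · · · · · · ·
    · · · · · · ·

Result: [[1,3],[2,3],[1,4],[2,4],[3,4],[1,5],[2,5],[3,5],[4,5],[0,6],[1,6],[2,6],[3,6],[4,6],[5,6],[3,7],[4,7],[5,7],[6,7]]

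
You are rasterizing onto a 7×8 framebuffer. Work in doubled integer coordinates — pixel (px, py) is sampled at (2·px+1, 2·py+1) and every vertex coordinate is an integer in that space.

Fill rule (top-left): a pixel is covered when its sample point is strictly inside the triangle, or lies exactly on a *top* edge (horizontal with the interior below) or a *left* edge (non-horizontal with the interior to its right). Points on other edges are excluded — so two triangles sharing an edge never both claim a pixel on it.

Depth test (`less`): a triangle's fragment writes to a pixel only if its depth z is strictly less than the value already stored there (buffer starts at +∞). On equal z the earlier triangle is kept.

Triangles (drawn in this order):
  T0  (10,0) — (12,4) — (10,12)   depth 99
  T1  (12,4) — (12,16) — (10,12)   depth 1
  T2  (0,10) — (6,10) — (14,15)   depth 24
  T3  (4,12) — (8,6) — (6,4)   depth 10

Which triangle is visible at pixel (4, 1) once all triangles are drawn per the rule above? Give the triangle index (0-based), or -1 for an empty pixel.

T0:
  2·area = 24
  edge (10, 0)→(12, 4): d=(2,4) right/bottom  bias=-1
  edge (12, 4)→(10, 12): d=(-2,8) right/bottom  bias=-1
  edge (10, 12)→(10, 0): d=(0,-12) top-left  bias=+0
    (5,1)@(11, 3): e=[2,10,12] → #
    (6,1)@(13, 3): e=[-6,-6,36] → ·
    (5,2)@(11, 5): e=[6,6,12] → #
    (6,2)@(13, 5): e=[-2,-10,36] → ·
    (5,3)@(11, 7): e=[10,2,12] → #
    (6,3)@(13, 7): e=[2,-14,36] → ·
    (5,4)@(11, 9): e=[14,-2,12] → ·
  covered (3 px):
    · · · · · · ·
    · · · · · # ·
    · · · · · # ·
    · · · · · # ·
    · · · · · · ·
    · · · · · · ·
    · · · · · · ·
    · · · · · · ·
T1:
  2·area = 24
  edge (12, 4)→(12, 16): d=(0,12) right/bottom  bias=-1
  edge (12, 16)→(10, 12): d=(-2,-4) top-left  bias=+0
  edge (10, 12)→(12, 4): d=(2,-8) top-left  bias=+0
    (5,4)@(11, 9): e=[12,10,2] → #
    (6,4)@(13, 9): e=[-12,18,18] → ·
    (5,5)@(11, 11): e=[12,6,6] → #
    (6,5)@(13, 11): e=[-12,14,22] → ·
    (5,6)@(11, 13): e=[12,2,10] → #
    (6,6)@(13, 13): e=[-12,10,26] → ·
    (5,7)@(11, 15): e=[12,-2,14] → ·
  covered (3 px):
    · · · · · · ·
    · · · · · · ·
    · · · · · · ·
    · · · · · · ·
    · · · · · # ·
    · · · · · # ·
    · · · · · # ·
    · · · · · · ·
T2:
  2·area = 30
  edge (0, 10)→(6, 10): d=(6,0) top-left  bias=+0
  edge (6, 10)→(14, 15): d=(8,5) right/bottom  bias=-1
  edge (14, 15)→(0, 10): d=(-14,-5) top-left  bias=+0
    (1,5)@(3, 11): e=[6,23,1] → #
    (2,5)@(5, 11): e=[6,13,11] → #
    (3,5)@(7, 11): e=[6,3,21] → #
    (4,5)@(9, 11): e=[6,-7,31] → ·
    (1,6)@(3, 13): e=[18,39,-27] → ·
    (2,6)@(5, 13): e=[18,29,-17] → ·
    (3,6)@(7, 13): e=[18,19,-7] → ·
    (4,6)@(9, 13): e=[18,9,3] → #
    (5,6)@(11, 13): e=[18,-1,13] → ·
    (4,7)@(9, 15): e=[30,25,-25] → ·
  covered (4 px):
    · · · · · · ·
    · · · · · · ·
    · · · · · · ·
    · · · · · · ·
    · · · · · · ·
    · # # # · · ·
    · · · · # · ·
    · · · · · · ·
T3:
  2·area = 20  (B↔C swapped to make it positive)
  edge (4, 12)→(6, 4): d=(2,-8) top-left  bias=+0
  edge (6, 4)→(8, 6): d=(2,2) right/bottom  bias=-1
  edge (8, 6)→(4, 12): d=(-4,6) right/bottom  bias=-1
    (1,0)@(3, 1): e=[-30,0,50] → ·  [on edge]
    (2,1)@(5, 3): e=[-10,0,30] → ·  [on edge]
    (3,2)@(7, 5): e=[10,0,10] → ·  [on edge]
    (3,3)@(7, 7): e=[14,4,2] → #
    (4,3)@(9, 7): e=[30,0,-10] → ·  [on edge]
    (2,4)@(5, 9): e=[2,12,6] → #
    (3,4)@(7, 9): e=[18,8,-6] → ·
    (5,4)@(11, 9): e=[50,0,-30] → ·  [on edge]
    (2,5)@(5, 11): e=[6,16,-2] → ·
    (6,5)@(13, 11): e=[70,0,-50] → ·  [on edge]
  covered (2 px):
    · · · · · · ·
    · · · · · · ·
    · · · · · · ·
    · · · # · · ·
    · · # · · · ·
    · · · · · · ·
    · · · · · · ·
    · · · · · · ·

Z-buffer (winner per pixel, '.' = empty):
  . . . . . . .
  . . . . . 0 .
  . . . . . 0 .
  . . . 3 . 0 .
  . . 3 . . 1 .
  . 2 2 2 . 1 .
  . . . . 2 1 .
  . . . . . . .

Result: -1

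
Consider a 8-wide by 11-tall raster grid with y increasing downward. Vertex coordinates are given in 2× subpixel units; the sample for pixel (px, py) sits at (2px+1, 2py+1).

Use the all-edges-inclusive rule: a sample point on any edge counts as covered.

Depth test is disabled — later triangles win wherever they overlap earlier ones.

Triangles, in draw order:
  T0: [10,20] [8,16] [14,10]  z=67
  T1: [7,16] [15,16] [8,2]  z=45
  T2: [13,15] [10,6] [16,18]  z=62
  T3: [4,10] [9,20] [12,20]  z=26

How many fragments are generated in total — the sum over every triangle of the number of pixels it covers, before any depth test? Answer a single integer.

T0:
  2·area = 36
  edge (10, 20)→(8, 16): d=(-2,-4) inclusive
  edge (8, 16)→(14, 10): d=(6,-6) inclusive
  edge (14, 10)→(10, 20): d=(-4,10) inclusive
    (7,4)@(15, 9): e=[42,0,-6] → .  [on edge]
    (6,5)@(13, 11): e=[30,0,6] → X  [on edge]
    (7,5)@(15, 11): e=[38,12,-14] → .
    (5,6)@(11, 13): e=[18,0,18] → X  [on edge]
    (6,6)@(13, 13): e=[26,12,-2] → .
    (4,7)@(9, 15): e=[6,0,30] → X  [on edge]
    (6,7)@(13, 15): e=[22,24,-10] → .
    (3,8)@(7, 17): e=[-6,0,42] → .  [on edge]
    (4,8)@(9, 17): e=[2,12,22] → X
    (6,8)@(13, 17): e=[18,36,-18] → .
    (2,9)@(5, 19): e=[-18,0,54] → .  [on edge]
    (4,9)@(9, 19): e=[-2,24,14] → .
    (1,10)@(3, 21): e=[-30,0,66] → .  [on edge]
  covered (6 px):
    . . . . . . . .
    . . . . . . . .
    . . . . . . . .
    . . . . . . . .
    . . . . . . . .
    . . . . . . X .
    . . . . . X . .
    . . . . X X . .
    . . . . X X . .
    . . . . . . . .
    . . . . . . . .
T1:
  2·area = 112  (B↔C swapped to make it positive)
  edge (7, 16)→(8, 2): d=(1,-14) inclusive
  edge (8, 2)→(15, 16): d=(7,14) inclusive
  edge (15, 16)→(7, 16): d=(-8,0) inclusive
    (4,2)@(9, 5): e=[17,7,88] → X
    (5,2)@(11, 5): e=[45,-21,88] → .
    (4,3)@(9, 7): e=[19,21,72] → X
    (5,3)@(11, 7): e=[47,-7,72] → .
    (4,4)@(9, 9): e=[21,35,56] → X
    (5,4)@(11, 9): e=[49,7,56] → X
    (6,4)@(13, 9): e=[77,-21,56] → .
    (4,5)@(9, 11): e=[23,49,40] → X
    (6,5)@(13, 11): e=[79,-7,40] → .
    (4,6)@(9, 13): e=[25,63,24] → X
    (6,6)@(13, 13): e=[81,7,24] → X
    (7,6)@(15, 13): e=[109,-21,24] → .
  covered (12 px):
    . . . . . . . .
    . . . . . . . .
    . . . . X . . .
    . . . . X . . .
    . . . . X X . .
    . . . . X X . .
    . . . . X X X .
    . . . . X X X .
    . . . . . . . .
    . . . . . . . .
    . . . . . . . .
T2:
  2·area = 18
  edge (13, 15)→(10, 6): d=(-3,-9) inclusive
  edge (10, 6)→(16, 18): d=(6,12) inclusive
  edge (16, 18)→(13, 15): d=(-3,-3) inclusive
    (0,1)@(1, 3): e=[-72,90,0] → .  [on edge]
    (4,1)@(9, 3): e=[0,-6,24] → .  [on edge]
    (1,2)@(3, 5): e=[-60,78,0] → .  [on edge]
    (2,3)@(5, 7): e=[-48,66,0] → .  [on edge]
    (3,4)@(7, 9): e=[-36,54,0] → .  [on edge]
    (5,4)@(11, 9): e=[0,6,12] → X  [on edge]
    (6,4)@(13, 9): e=[18,-18,18] → .
    (4,5)@(9, 11): e=[-24,42,0] → .  [on edge]
    (5,5)@(11, 11): e=[-6,18,6] → .
    (5,6)@(11, 13): e=[-12,30,0] → .  [on edge]
    (6,6)@(13, 13): e=[6,6,6] → X
    (7,6)@(15, 13): e=[24,-18,12] → .
    (6,7)@(13, 15): e=[0,18,0] → X  [on edge]
    (7,8)@(15, 17): e=[12,6,0] → X  [on edge]
    (7,10)@(15, 21): e=[0,30,-12] → .  [on edge]
  covered (4 px):
    . . . . . . . .
    . . . . . . . .
    . . . . . . . .
    . . . . . . . .
    . . . . . X . .
    . . . . . . . .
    . . . . . . X .
    . . . . . . X .
    . . . . . . . X
    . . . . . . . .
    . . . . . . . .
T3:
  2·area = 30  (B↔C swapped to make it positive)
  edge (4, 10)→(12, 20): d=(8,10) inclusive
  edge (12, 20)→(9, 20): d=(-3,0) inclusive
  edge (9, 20)→(4, 10): d=(-5,-10) inclusive
    (3,7)@(7, 15): e=[10,15,5] → X
    (4,7)@(9, 15): e=[-10,15,25] → .
    (3,8)@(7, 17): e=[26,9,-5] → .
    (4,8)@(9, 17): e=[6,9,15] → X
    (5,8)@(11, 17): e=[-14,9,35] → .
    (4,9)@(9, 19): e=[22,3,5] → X
    (5,9)@(11, 19): e=[2,3,25] → X
    (6,9)@(13, 19): e=[-18,3,45] → .
    (4,10)@(9, 21): e=[38,-3,-5] → .
    (5,10)@(11, 21): e=[18,-3,15] → .
  covered (4 px):
    . . . . . . . .
    . . . . . . . .
    . . . . . . . .
    . . . . . . . .
    . . . . . . . .
    . . . . . . . .
    . . . . . . . .
    . . . X . . . .
    . . . . X . . .
    . . . . X X . .
    . . . . . . . .

Answer: 26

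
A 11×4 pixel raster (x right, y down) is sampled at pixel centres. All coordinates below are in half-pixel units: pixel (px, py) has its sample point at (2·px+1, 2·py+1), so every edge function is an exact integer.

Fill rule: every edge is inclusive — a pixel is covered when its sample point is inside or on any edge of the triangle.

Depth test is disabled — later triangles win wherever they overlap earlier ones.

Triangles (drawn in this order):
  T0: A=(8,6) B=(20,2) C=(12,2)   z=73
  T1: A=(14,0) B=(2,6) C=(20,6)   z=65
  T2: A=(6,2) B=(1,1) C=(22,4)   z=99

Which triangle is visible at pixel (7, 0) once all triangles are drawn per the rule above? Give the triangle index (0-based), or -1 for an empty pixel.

T0:
  2·area = 32  (B↔C swapped to make it positive)
  edge (8, 6)→(12, 2): d=(4,-4) inclusive
  edge (12, 2)→(20, 2): d=(8,0) inclusive
  edge (20, 2)→(8, 6): d=(-12,4) inclusive
    (6,0)@(13, 1): e=[0,-8,40] → ·  [on edge]
    (5,1)@(11, 3): e=[0,8,24] → #  [on edge]
    (6,1)@(13, 3): e=[8,8,16] → #
    (7,1)@(15, 3): e=[16,8,8] → #
    (8,1)@(17, 3): e=[24,8,0] → #  [on edge]
    (9,1)@(19, 3): e=[32,8,-8] → ·
    (4,2)@(9, 5): e=[0,24,8] → #  [on edge]
    (5,2)@(11, 5): e=[8,24,0] → #  [on edge]
    (6,2)@(13, 5): e=[16,24,-8] → ·
    (7,2)@(15, 5): e=[24,24,-16] → ·
    (8,2)@(17, 5): e=[32,24,-24] → ·
    (2,3)@(5, 7): e=[-8,40,0] → ·  [on edge]
    (3,3)@(7, 7): e=[0,40,-8] → ·  [on edge]
  covered (6 px):
    · · · · · · · · · · ·
    · · · · · # # # # · ·
    · · · · # # · · · · ·
    · · · · · · · · · · ·
T1:
  2·area = 108  (B↔C swapped to make it positive)
  edge (14, 0)→(20, 6): d=(6,6) inclusive
  edge (20, 6)→(2, 6): d=(-18,0) inclusive
  edge (2, 6)→(14, 0): d=(12,-6) inclusive
    (6,0)@(13, 1): e=[12,90,6] → #
    (7,0)@(15, 1): e=[0,90,18] → #  [on edge]
    (8,0)@(17, 1): e=[-12,90,30] → ·
    (4,1)@(9, 3): e=[48,54,6] → #
    (5,1)@(11, 3): e=[36,54,18] → #
    (8,1)@(17, 3): e=[0,54,54] → #  [on edge]
    (9,1)@(19, 3): e=[-12,54,66] → ·
    (2,2)@(5, 5): e=[84,18,6] → #
    (3,2)@(7, 5): e=[72,18,18] → #
    (9,2)@(19, 5): e=[0,18,90] → #  [on edge]
    (10,2)@(21, 5): e=[-12,18,102] → ·
    (2,3)@(5, 7): e=[96,-18,30] → ·
    (10,3)@(21, 7): e=[0,-18,126] → ·  [on edge]
  covered (15 px):
    · · · · · · # # · · ·
    · · · · # # # # # · ·
    · · # # # # # # # # ·
    · · · · · · · · · · ·
T2:
  2·area = 6
  edge (6, 2)→(1, 1): d=(-5,-1) inclusive
  edge (1, 1)→(22, 4): d=(21,3) inclusive
  edge (22, 4)→(6, 2): d=(-16,-2) inclusive
    (0,0)@(1, 1): e=[0,0,6] → #  [on edge]
    (1,0)@(3, 1): e=[2,-6,10] → ·
    (0,1)@(1, 3): e=[-10,42,-26] → ·
    (5,1)@(11, 3): e=[0,12,-6] → ·  [on edge]
    (7,1)@(15, 3): e=[4,0,2] → #  [on edge]
    (8,1)@(17, 3): e=[6,-6,6] → ·
    (7,2)@(15, 5): e=[-6,42,-30] → ·
    (10,2)@(21, 5): e=[0,24,-18] → ·  [on edge]
  covered (2 px):
    # · · · · · · · · · ·
    · · · · · · · # · · ·
    · · · · · · · · · · ·
    · · · · · · · · · · ·

Z-buffer (winner per pixel, '.' = empty):
  2 . . . . . 1 1 . . .
  . . . . 1 1 1 2 1 . .
  . . 1 1 1 1 1 1 1 1 .
  . . . . . . . . . . .

Result: 1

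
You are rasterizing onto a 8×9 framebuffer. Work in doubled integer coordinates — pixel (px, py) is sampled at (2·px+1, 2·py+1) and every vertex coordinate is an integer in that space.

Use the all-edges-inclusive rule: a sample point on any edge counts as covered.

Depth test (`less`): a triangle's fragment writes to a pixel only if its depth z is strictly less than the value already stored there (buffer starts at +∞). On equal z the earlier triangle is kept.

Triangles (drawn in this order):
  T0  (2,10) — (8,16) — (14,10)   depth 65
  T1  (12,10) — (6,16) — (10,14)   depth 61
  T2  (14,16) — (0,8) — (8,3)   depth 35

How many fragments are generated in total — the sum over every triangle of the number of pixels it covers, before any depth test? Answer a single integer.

T0:
  2·area = 72  (B↔C swapped to make it positive)
  edge (2, 10)→(14, 10): d=(12,0) inclusive
  edge (14, 10)→(8, 16): d=(-6,6) inclusive
  edge (8, 16)→(2, 10): d=(-6,-6) inclusive
    (0,4)@(1, 9): e=[-12,84,0] → ·  [on edge]
    (7,4)@(15, 9): e=[-12,0,84] → ·  [on edge]
    (1,5)@(3, 11): e=[12,60,0] → #  [on edge]
    (2,5)@(5, 11): e=[12,48,12] → #
    (3,5)@(7, 11): e=[12,36,24] → #
    (4,5)@(9, 11): e=[12,24,36] → #
    (5,5)@(11, 11): e=[12,12,48] → #
    (6,5)@(13, 11): e=[12,0,60] → #  [on edge]
    (7,5)@(15, 11): e=[12,-12,72] → ·
    (1,6)@(3, 13): e=[36,48,-12] → ·
    (2,6)@(5, 13): e=[36,36,0] → #  [on edge]
    (5,6)@(11, 13): e=[36,0,36] → #  [on edge]
    (3,7)@(7, 15): e=[60,12,0] → #  [on edge]
    (4,7)@(9, 15): e=[60,0,12] → #  [on edge]
    (3,8)@(7, 17): e=[84,0,-12] → ·  [on edge]
    (4,8)@(9, 17): e=[84,-12,0] → ·  [on edge]
  covered (12 px):
    · · · · · · · ·
    · · · · · · · ·
    · · · · · · · ·
    · · · · · · · ·
    · · · · · · · ·
    · # # # # # # ·
    · · # # # # · ·
    · · · # # · · ·
    · · · · · · · ·
T1:
  2·area = 12  (B↔C swapped to make it positive)
  edge (12, 10)→(10, 14): d=(-2,4) inclusive
  edge (10, 14)→(6, 16): d=(-4,2) inclusive
  edge (6, 16)→(12, 10): d=(6,-6) inclusive
    (7,3)@(15, 7): e=[-6,18,0] → ·  [on edge]
    (6,4)@(13, 9): e=[-2,14,0] → ·  [on edge]
    (5,5)@(11, 11): e=[2,10,0] → #  [on edge]
    (6,5)@(13, 11): e=[-6,6,12] → ·
    (4,6)@(9, 13): e=[6,6,0] → #  [on edge]
    (5,6)@(11, 13): e=[-2,2,12] → ·
    (3,7)@(7, 15): e=[10,2,0] → #  [on edge]
    (4,7)@(9, 15): e=[2,-2,12] → ·
    (2,8)@(5, 17): e=[14,-2,0] → ·  [on edge]
    (3,8)@(7, 17): e=[6,-6,12] → ·
  covered (3 px):
    · · · · · · · ·
    · · · · · · · ·
    · · · · · · · ·
    · · · · · · · ·
    · · · · · · · ·
    · · · · · # · ·
    · · · · # · · ·
    · · · # · · · ·
    · · · · · · · ·
T2:
  2·area = 134
  edge (14, 16)→(0, 8): d=(-14,-8) inclusive
  edge (0, 8)→(8, 3): d=(8,-5) inclusive
  edge (8, 3)→(14, 16): d=(6,13) inclusive
    (2,2)@(5, 5): e=[82,1,51] → #
    (3,2)@(7, 5): e=[98,11,25] → #
    (4,2)@(9, 5): e=[114,21,-1] → ·
    (1,3)@(3, 7): e=[38,7,89] → #
    (4,3)@(9, 7): e=[86,37,11] → #
    (5,3)@(11, 7): e=[102,47,-15] → ·
    (1,4)@(3, 9): e=[10,23,101] → #
    (5,4)@(11, 9): e=[74,63,-3] → ·
    (1,5)@(3, 11): e=[-18,39,113] → ·
    (2,5)@(5, 11): e=[-2,49,87] → ·
    (3,5)@(7, 11): e=[14,59,61] → #
    (5,5)@(11, 11): e=[46,79,9] → #
  covered (16 px):
    · · · · · · · ·
    · · · · · · · ·
    · · # # · · · ·
    · # # # # · · ·
    · # # # # · · ·
    · · · # # # · ·
    · · · · # # · ·
    · · · · · · # ·
    · · · · · · · ·

Final: 31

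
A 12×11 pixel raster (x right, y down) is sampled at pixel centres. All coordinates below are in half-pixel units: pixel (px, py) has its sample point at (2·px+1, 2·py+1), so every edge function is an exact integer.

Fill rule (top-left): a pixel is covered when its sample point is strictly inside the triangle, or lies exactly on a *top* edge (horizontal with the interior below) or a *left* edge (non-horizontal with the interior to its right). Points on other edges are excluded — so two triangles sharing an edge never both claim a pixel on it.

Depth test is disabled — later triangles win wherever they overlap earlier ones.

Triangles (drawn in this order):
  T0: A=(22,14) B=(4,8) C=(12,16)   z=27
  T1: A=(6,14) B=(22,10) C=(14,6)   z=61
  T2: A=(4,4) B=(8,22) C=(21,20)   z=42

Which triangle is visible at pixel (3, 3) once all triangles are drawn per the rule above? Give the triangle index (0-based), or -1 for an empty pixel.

T0:
  2·area = 96  (B↔C swapped to make it positive)
  edge (22, 14)→(12, 16): d=(-10,2) right/bottom  bias=-1
  edge (12, 16)→(4, 8): d=(-8,-8) top-left  bias=+0
  edge (4, 8)→(22, 14): d=(18,6) right/bottom  bias=-1
    (0,2)@(1, 5): e=[132,0,-36] → ·  [on edge]
    (0,3)@(1, 7): e=[112,-16,0] → ·  [on edge]
    (1,3)@(3, 7): e=[108,0,-12] → ·  [on edge]
    (2,4)@(5, 9): e=[84,0,12] → █  [on edge]
    (3,4)@(7, 9): e=[80,16,0] → ·  [on edge]
    (2,5)@(5, 11): e=[64,-16,48] → ·
    (3,5)@(7, 11): e=[60,0,36] → █  [on edge]
    (4,5)@(9, 11): e=[56,16,24] → █
    (5,5)@(11, 11): e=[52,32,12] → █
    (6,5)@(13, 11): e=[48,48,0] → ·  [on edge]
    (3,6)@(7, 13): e=[40,-16,72] → ·
    (4,6)@(9, 13): e=[36,0,60] → █  [on edge]
    (9,6)@(19, 13): e=[16,80,0] → ·  [on edge]
    (5,7)@(11, 15): e=[12,0,84] → █  [on edge]
    (8,7)@(17, 15): e=[0,48,48] → ·  [on edge]
    (3,8)@(7, 17): e=[0,-48,144] → ·  [on edge]
    (6,8)@(13, 17): e=[-12,0,108] → ·  [on edge]
    (7,9)@(15, 19): e=[-36,0,132] → ·  [on edge]
    (8,10)@(17, 21): e=[-60,0,156] → ·  [on edge]
  covered (12 px):
    · · · · · · · · · · · ·
    · · · · · · · · · · · ·
    · · · · · · · · · · · ·
    · · · · · · · · · · · ·
    · · █ · · · · · · · · ·
    · · · █ █ █ · · · · · ·
    · · · · █ █ █ █ █ · · ·
    · · · · · █ █ █ · · · ·
    · · · · · · · · · · · ·
    · · · · · · · · · · · ·
    · · · · · · · · · · · ·
T1:
  2·area = 96  (B↔C swapped to make it positive)
  edge (6, 14)→(14, 6): d=(8,-8) top-left  bias=+0
  edge (14, 6)→(22, 10): d=(8,4) right/bottom  bias=-1
  edge (22, 10)→(6, 14): d=(-16,4) right/bottom  bias=-1
    (9,0)@(19, 1): e=[0,-60,156] → ·  [on edge]
    (8,1)@(17, 3): e=[0,-36,132] → ·  [on edge]
    (7,2)@(15, 5): e=[0,-12,108] → ·  [on edge]
    (6,3)@(13, 7): e=[0,12,84] → █  [on edge]
    (7,3)@(15, 7): e=[16,4,76] → █
    (8,3)@(17, 7): e=[32,-4,68] → ·
    (5,4)@(11, 9): e=[0,36,60] → █  [on edge]
    (8,4)@(17, 9): e=[48,12,36] → █
    (9,4)@(19, 9): e=[64,4,28] → █
    (10,4)@(21, 9): e=[80,-4,20] → ·
    (4,5)@(9, 11): e=[0,60,36] → █  [on edge]
    (9,5)@(19, 11): e=[80,20,-4] → ·
    (3,6)@(7, 13): e=[0,84,12] → █  [on edge]
    (2,7)@(5, 15): e=[0,108,-12] → ·  [on edge]
    (1,8)@(3, 17): e=[0,132,-36] → ·  [on edge]
    (0,9)@(1, 19): e=[0,156,-60] → ·  [on edge]
  covered (14 px):
    · · · · · · · · · · · ·
    · · · · · · · · · · · ·
    · · · · · · · · · · · ·
    · · · · · · █ █ · · · ·
    · · · · · █ █ █ █ █ · ·
    · · · · █ █ █ █ █ · · ·
    · · · █ █ · · · · · · ·
    · · · · · · · · · · · ·
    · · · · · · · · · · · ·
    · · · · · · · · · · · ·
    · · · · · · · · · · · ·
T2:
  2·area = 242  (B↔C swapped to make it positive)
  edge (4, 4)→(21, 20): d=(17,16) right/bottom  bias=-1
  edge (21, 20)→(8, 22): d=(-13,2) right/bottom  bias=-1
  edge (8, 22)→(4, 4): d=(-4,-18) top-left  bias=+0
    (2,2)@(5, 5): e=[1,227,14] → █
    (3,2)@(7, 5): e=[-31,223,50] → ·
    (2,3)@(5, 7): e=[35,201,6] → █
    (3,3)@(7, 7): e=[3,197,42] → █
    (4,3)@(9, 7): e=[-29,193,78] → ·
    (2,4)@(5, 9): e=[69,175,-2] → ·
    (3,4)@(7, 9): e=[37,171,34] → █
    (4,4)@(9, 9): e=[5,167,70] → █
    (5,4)@(11, 9): e=[-27,163,106] → ·
    (3,5)@(7, 11): e=[71,145,26] → █
    (5,5)@(11, 11): e=[7,137,98] → █
    (6,5)@(13, 11): e=[-25,133,134] → ·
  covered (32 px):
    · · · · · · · · · · · ·
    · · · · · · · · · · · ·
    · · █ · · · · · · · · ·
    · · █ █ · · · · · · · ·
    · · · █ █ · · · · · · ·
    · · · █ █ █ · · · · · ·
    · · · █ █ █ █ · · · · ·
    · · · █ █ █ █ █ · · · ·
    · · · █ █ █ █ █ █ · · ·
    · · · · █ █ █ █ █ █ · ·
    · · · · █ █ █ · · · · ·

Z-buffer (winner per pixel, '.' = empty):
  . . . . . . . . . . . .
  . . . . . . . . . . . .
  . . 2 . . . . . . . . .
  . . 2 2 . . 1 1 . . . .
  . . 0 2 2 1 1 1 1 1 . .
  . . . 2 2 2 1 1 1 . . .
  . . . 2 2 2 2 0 0 . . .
  . . . 2 2 2 2 2 . . . .
  . . . 2 2 2 2 2 2 . . .
  . . . . 2 2 2 2 2 2 . .
  . . . . 2 2 2 . . . . .

Final: 2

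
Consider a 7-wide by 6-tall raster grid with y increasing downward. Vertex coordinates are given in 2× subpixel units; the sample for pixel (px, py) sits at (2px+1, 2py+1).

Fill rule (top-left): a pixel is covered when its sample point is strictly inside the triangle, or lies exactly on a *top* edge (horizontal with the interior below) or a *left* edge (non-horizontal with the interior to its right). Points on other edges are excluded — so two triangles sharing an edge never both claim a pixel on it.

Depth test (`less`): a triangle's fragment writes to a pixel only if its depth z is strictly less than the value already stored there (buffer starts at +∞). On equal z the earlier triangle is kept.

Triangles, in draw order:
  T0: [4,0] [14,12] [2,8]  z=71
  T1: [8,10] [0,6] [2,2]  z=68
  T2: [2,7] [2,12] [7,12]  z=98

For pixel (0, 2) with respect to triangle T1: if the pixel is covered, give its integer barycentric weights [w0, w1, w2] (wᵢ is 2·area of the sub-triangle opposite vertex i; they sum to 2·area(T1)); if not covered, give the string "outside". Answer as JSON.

T0:
  2·area = 104
  edge (4, 0)→(14, 12): d=(10,12) right/bottom  bias=-1
  edge (14, 12)→(2, 8): d=(-12,-4) top-left  bias=+0
  edge (2, 8)→(4, 0): d=(2,-8) top-left  bias=+0
    (2,1)@(5, 3): e=[18,72,14] → #
    (3,1)@(7, 3): e=[-6,80,30] → ·
    (1,2)@(3, 5): e=[62,40,2] → #
    (3,2)@(7, 5): e=[14,56,34] → #
    (4,2)@(9, 5): e=[-10,64,50] → ·
    (1,3)@(3, 7): e=[82,16,6] → #
    (4,3)@(9, 7): e=[10,40,54] → #
    (5,3)@(11, 7): e=[-14,48,70] → ·
    (1,4)@(3, 9): e=[102,-8,10] → ·
    (2,4)@(5, 9): e=[78,0,26] → #  [on edge]
    (5,4)@(11, 9): e=[6,24,74] → #
    (6,4)@(13, 9): e=[-18,32,90] → ·
    (5,5)@(11, 11): e=[26,0,78] → #  [on edge]
  covered (14 px):
    · · · · · · ·
    · · # · · · ·
    · # # # · · ·
    · # # # # · ·
    · · # # # # ·
    · · · · · # #
T1:
  2·area = 40
  edge (8, 10)→(0, 6): d=(-8,-4) top-left  bias=+0
  edge (0, 6)→(2, 2): d=(2,-4) top-left  bias=+0
  edge (2, 2)→(8, 10): d=(6,8) right/bottom  bias=-1
    (0,2)@(1, 5): e=[12,2,26] → #
    (1,2)@(3, 5): e=[20,10,10] → #
    (2,2)@(5, 5): e=[28,18,-6] → ·
    (0,3)@(1, 7): e=[-4,6,38] → ·
    (1,3)@(3, 7): e=[4,14,22] → #
    (2,3)@(5, 7): e=[12,22,6] → #
    (3,3)@(7, 7): e=[20,30,-10] → ·
    (1,4)@(3, 9): e=[-12,18,34] → ·
    (2,4)@(5, 9): e=[-4,26,18] → ·
    (3,4)@(7, 9): e=[4,34,2] → #
    (4,4)@(9, 9): e=[12,42,-14] → ·
    (3,5)@(7, 11): e=[-12,38,14] → ·
  covered (5 px):
    · · · · · · ·
    · · · · · · ·
    # # · · · · ·
    · # # · · · ·
    · · · # · · ·
    · · · · · · ·
T2:
  2·area = 25  (B↔C swapped to make it positive)
  edge (2, 7)→(7, 12): d=(5,5) right/bottom  bias=-1
  edge (7, 12)→(2, 12): d=(-5,0) right/bottom  bias=-1
  edge (2, 12)→(2, 7): d=(0,-5) top-left  bias=+0
    (1,4)@(3, 9): e=[5,15,5] → #
    (2,4)@(5, 9): e=[-5,15,15] → ·
    (1,5)@(3, 11): e=[15,5,5] → #
    (2,5)@(5, 11): e=[5,5,15] → #
    (3,5)@(7, 11): e=[-5,5,25] → ·
  covered (3 px):
    · · · · · · ·
    · · · · · · ·
    · · · · · · ·
    · · · · · · ·
    · # · · · · ·
    · # # · · · ·

Final: [2,26,12]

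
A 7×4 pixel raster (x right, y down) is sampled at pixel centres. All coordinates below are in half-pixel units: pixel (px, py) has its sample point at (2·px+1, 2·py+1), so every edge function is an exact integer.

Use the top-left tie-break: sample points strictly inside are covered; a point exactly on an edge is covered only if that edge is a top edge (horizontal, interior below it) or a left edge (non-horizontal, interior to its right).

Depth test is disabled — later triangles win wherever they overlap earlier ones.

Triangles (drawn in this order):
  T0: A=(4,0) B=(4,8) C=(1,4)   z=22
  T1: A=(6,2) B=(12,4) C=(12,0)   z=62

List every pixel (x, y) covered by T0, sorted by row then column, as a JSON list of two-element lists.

T0:
  2·area = 24
  edge (4, 0)→(4, 8): d=(0,8) right/bottom  bias=-1
  edge (4, 8)→(1, 4): d=(-3,-4) top-left  bias=+0
  edge (1, 4)→(4, 0): d=(3,-4) top-left  bias=+0
    (1,1)@(3, 3): e=[8,11,5] → X
    (2,1)@(5, 3): e=[-8,19,13] → .
    (1,2)@(3, 5): e=[8,5,11] → X
    (2,2)@(5, 5): e=[-8,13,19] → .
    (1,3)@(3, 7): e=[8,-1,17] → .
  covered (2 px):
    . . . . . . .
    . X . . . . .
    . X . . . . .
    . . . . . . .
T1:
  2·area = 24  (B↔C swapped to make it positive)
  edge (6, 2)→(12, 0): d=(6,-2) top-left  bias=+0
  edge (12, 0)→(12, 4): d=(0,4) right/bottom  bias=-1
  edge (12, 4)→(6, 2): d=(-6,-2) top-left  bias=+0
    (1,0)@(3, 1): e=[-12,36,0] → .  [on edge]
    (4,0)@(9, 1): e=[0,12,12] → X  [on edge]
    (5,0)@(11, 1): e=[4,4,16] → X
    (6,0)@(13, 1): e=[8,-4,20] → .
    (1,1)@(3, 3): e=[0,36,-12] → .  [on edge]
    (4,1)@(9, 3): e=[12,12,0] → X  [on edge]
    (6,1)@(13, 3): e=[20,-4,8] → .
    (4,2)@(9, 5): e=[24,12,-12] → .
    (5,2)@(11, 5): e=[28,4,-8] → .
  covered (4 px):
    . . . . X X .
    . . . . X X .
    . . . . . . .
    . . . . . . .

Final: [[1,1],[1,2]]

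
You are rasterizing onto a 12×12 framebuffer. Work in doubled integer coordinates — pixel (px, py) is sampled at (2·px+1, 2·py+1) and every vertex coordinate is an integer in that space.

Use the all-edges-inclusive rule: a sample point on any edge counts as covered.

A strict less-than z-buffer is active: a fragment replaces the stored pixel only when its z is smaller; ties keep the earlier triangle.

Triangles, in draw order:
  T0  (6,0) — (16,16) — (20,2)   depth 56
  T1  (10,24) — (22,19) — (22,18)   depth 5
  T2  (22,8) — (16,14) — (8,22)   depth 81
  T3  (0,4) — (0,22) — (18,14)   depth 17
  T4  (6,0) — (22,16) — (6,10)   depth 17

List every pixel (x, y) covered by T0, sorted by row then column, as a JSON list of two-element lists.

T0:
  2·area = 204  (B↔C swapped to make it positive)
  edge (6, 0)→(20, 2): d=(14,2) inclusive
  edge (20, 2)→(16, 16): d=(-4,14) inclusive
  edge (16, 16)→(6, 0): d=(-10,-16) inclusive
    (3,0)@(7, 1): e=[12,186,6] → #
    (4,0)@(9, 1): e=[8,158,38] → #
    (5,0)@(11, 1): e=[4,130,70] → #
    (6,0)@(13, 1): e=[0,102,102] → #  [on edge]
    (7,0)@(15, 1): e=[-4,74,134] → ·
    (3,1)@(7, 3): e=[40,178,-14] → ·
    (4,1)@(9, 3): e=[36,150,18] → #
    (7,1)@(15, 3): e=[24,66,114] → #
    (8,1)@(17, 3): e=[20,38,146] → #
    (9,1)@(19, 3): e=[16,10,178] → #
    (10,1)@(21, 3): e=[12,-18,210] → ·
    (4,2)@(9, 5): e=[64,142,-2] → ·
  covered (26 px):
    · · · # # # # · · · · ·
    · · · · # # # # # # · ·
    · · · · · # # # # # · ·
    · · · · · # # # # · · ·
    · · · · · · # # # · · ·
    · · · · · · # # # · · ·
    · · · · · · · # · · · ·
    · · · · · · · · · · · ·
    · · · · · · · · · · · ·
    · · · · · · · · · · · ·
    · · · · · · · · · · · ·
    · · · · · · · · · · · ·
T1:
  2·area = 12  (B↔C swapped to make it positive)
  edge (10, 24)→(22, 18): d=(12,-6) inclusive
  edge (22, 18)→(22, 19): d=(0,1) inclusive
  edge (22, 19)→(10, 24): d=(-12,5) inclusive
    (10,9)@(21, 19): e=[6,1,5] → #
    (11,9)@(23, 19): e=[18,-1,-5] → ·
    (8,10)@(17, 21): e=[6,5,1] → #
    (9,10)@(19, 21): e=[18,3,-9] → ·
    (10,10)@(21, 21): e=[30,1,-19] → ·
    (8,11)@(17, 23): e=[30,5,-23] → ·
  covered (2 px):
    · · · · · · · · · · · ·
    · · · · · · · · · · · ·
    · · · · · · · · · · · ·
    · · · · · · · · · · · ·
    · · · · · · · · · · · ·
    · · · · · · · · · · · ·
    · · · · · · · · · · · ·
    · · · · · · · · · · · ·
    · · · · · · · · · · · ·
    · · · · · · · · · · # ·
    · · · · · · · · # · · ·
    · · · · · · · · · · · ·
T2:
  degenerate (2·area = 0) — covers nothing
T3:
  2·area = 324  (B↔C swapped to make it positive)
  edge (0, 4)→(18, 14): d=(18,10) inclusive
  edge (18, 14)→(0, 22): d=(-18,8) inclusive
  edge (0, 22)→(0, 4): d=(0,-18) inclusive
    (0,2)@(1, 5): e=[8,298,18] → #
    (1,2)@(3, 5): e=[-12,282,54] → ·
    (0,3)@(1, 7): e=[44,262,18] → #
    (1,3)@(3, 7): e=[24,246,54] → #
    (2,3)@(5, 7): e=[4,230,90] → #
    (3,3)@(7, 7): e=[-16,214,126] → ·
    (0,4)@(1, 9): e=[80,226,18] → #
    (3,4)@(7, 9): e=[20,178,126] → #
    (4,4)@(9, 9): e=[0,162,162] → #  [on edge]
    (5,4)@(11, 9): e=[-20,146,198] → ·
    (0,5)@(1, 11): e=[116,190,18] → #
    (5,5)@(11, 11): e=[16,110,198] → #
  covered (41 px):
    · · · · · · · · · · · ·
    · · · · · · · · · · · ·
    # · · · · · · · · · · ·
    # # # · · · · · · · · ·
    # # # # # · · · · · · ·
    # # # # # # · · · · · ·
    # # # # # # # # · · · ·
    # # # # # # # # · · · ·
    # # # # # # · · · · · ·
    # # # · · · · · · · · ·
    # · · · · · · · · · · ·
    · · · · · · · · · · · ·
T4:
  2·area = 160
  edge (6, 0)→(22, 16): d=(16,16) inclusive
  edge (22, 16)→(6, 10): d=(-16,-6) inclusive
  edge (6, 10)→(6, 0): d=(0,-10) inclusive
    (3,0)@(7, 1): e=[0,150,10] → #  [on edge]
    (4,0)@(9, 1): e=[-32,162,30] → ·
    (3,1)@(7, 3): e=[32,118,10] → #
    (4,1)@(9, 3): e=[0,130,30] → #  [on edge]
    (5,1)@(11, 3): e=[-32,142,50] → ·
    (3,2)@(7, 5): e=[64,86,10] → #
    (5,2)@(11, 5): e=[0,110,50] → #  [on edge]
    (6,2)@(13, 5): e=[-32,122,70] → ·
    (3,3)@(7, 7): e=[96,54,10] → #
    (6,3)@(13, 7): e=[0,90,70] → #  [on edge]
    (7,3)@(15, 7): e=[-32,102,90] → ·
    (3,4)@(7, 9): e=[128,22,10] → #
    (7,4)@(15, 9): e=[0,70,90] → #  [on edge]
    (8,5)@(17, 11): e=[0,50,110] → #  [on edge]
    (9,6)@(19, 13): e=[0,30,130] → #  [on edge]
    (10,7)@(21, 15): e=[0,10,150] → #  [on edge]
    (11,8)@(23, 17): e=[0,-10,170] → ·  [on edge]
  covered (24 px):
    · · · # · · · · · · · ·
    · · · # # · · · · · · ·
    · · · # # # · · · · · ·
    · · · # # # # · · · · ·
    · · · # # # # # · · · ·
    · · · · # # # # # · · ·
    · · · · · · · # # # · ·
    · · · · · · · · · · # ·
    · · · · · · · · · · · ·
    · · · · · · · · · · · ·
    · · · · · · · · · · · ·
    · · · · · · · · · · · ·

Final: [[3,0],[4,0],[5,0],[6,0],[4,1],[5,1],[6,1],[7,1],[8,1],[9,1],[5,2],[6,2],[7,2],[8,2],[9,2],[5,3],[6,3],[7,3],[8,3],[6,4],[7,4],[8,4],[6,5],[7,5],[8,5],[7,6]]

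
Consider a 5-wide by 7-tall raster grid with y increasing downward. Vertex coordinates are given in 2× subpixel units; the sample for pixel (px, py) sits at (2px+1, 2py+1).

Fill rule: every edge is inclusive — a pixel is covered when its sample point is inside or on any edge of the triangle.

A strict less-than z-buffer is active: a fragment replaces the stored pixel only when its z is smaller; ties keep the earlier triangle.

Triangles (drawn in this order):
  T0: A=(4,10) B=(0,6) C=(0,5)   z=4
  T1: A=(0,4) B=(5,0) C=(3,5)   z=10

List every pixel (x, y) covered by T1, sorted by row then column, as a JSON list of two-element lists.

T0:
  2·area = 4
  edge (4, 10)→(0, 6): d=(-4,-4) inclusive
  edge (0, 6)→(0, 5): d=(0,-1) inclusive
  edge (0, 5)→(4, 10): d=(4,5) inclusive
    (0,3)@(1, 7): e=[0,1,3] → █  [on edge]
    (1,3)@(3, 7): e=[8,3,-7] → ·
    (0,4)@(1, 9): e=[-8,1,11] → ·
    (1,4)@(3, 9): e=[0,3,1] → █  [on edge]
    (2,4)@(5, 9): e=[8,5,-9] → ·
    (1,5)@(3, 11): e=[-8,3,9] → ·
    (2,5)@(5, 11): e=[0,5,-1] → ·  [on edge]
    (3,6)@(7, 13): e=[0,7,-3] → ·  [on edge]
  covered (2 px):
    · · · · ·
    · · · · ·
    · · · · ·
    █ · · · ·
    · █ · · ·
    · · · · ·
    · · · · ·
T1:
  2·area = 17
  edge (0, 4)→(5, 0): d=(5,-4) inclusive
  edge (5, 0)→(3, 5): d=(-2,5) inclusive
  edge (3, 5)→(0, 4): d=(-3,-1) inclusive
    (1,1)@(3, 3): e=[7,4,6] → █
    (2,1)@(5, 3): e=[15,-6,8] → ·
    (1,2)@(3, 5): e=[17,0,0] → █  [on edge]
    (2,2)@(5, 5): e=[25,-10,2] → ·
    (1,3)@(3, 7): e=[27,-4,-6] → ·
    (4,3)@(9, 7): e=[51,-34,0] → ·  [on edge]
  covered (2 px):
    · · · · ·
    · █ · · ·
    · █ · · ·
    · · · · ·
    · · · · ·
    · · · · ·
    · · · · ·

Result: [[1,1],[1,2]]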